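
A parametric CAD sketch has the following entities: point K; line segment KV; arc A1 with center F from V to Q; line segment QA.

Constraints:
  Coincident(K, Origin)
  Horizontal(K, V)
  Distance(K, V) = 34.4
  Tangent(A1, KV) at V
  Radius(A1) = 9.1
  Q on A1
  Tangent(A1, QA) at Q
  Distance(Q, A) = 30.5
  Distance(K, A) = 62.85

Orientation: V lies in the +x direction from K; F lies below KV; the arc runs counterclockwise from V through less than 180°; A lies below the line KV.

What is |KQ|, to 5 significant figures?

32.658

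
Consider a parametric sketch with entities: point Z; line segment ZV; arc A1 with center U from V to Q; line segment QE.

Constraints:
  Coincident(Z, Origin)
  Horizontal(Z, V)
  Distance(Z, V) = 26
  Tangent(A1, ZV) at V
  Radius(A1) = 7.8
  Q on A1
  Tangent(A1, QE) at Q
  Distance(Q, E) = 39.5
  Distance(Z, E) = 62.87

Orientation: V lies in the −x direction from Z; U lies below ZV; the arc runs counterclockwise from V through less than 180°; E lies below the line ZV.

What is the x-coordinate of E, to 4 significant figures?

-46.22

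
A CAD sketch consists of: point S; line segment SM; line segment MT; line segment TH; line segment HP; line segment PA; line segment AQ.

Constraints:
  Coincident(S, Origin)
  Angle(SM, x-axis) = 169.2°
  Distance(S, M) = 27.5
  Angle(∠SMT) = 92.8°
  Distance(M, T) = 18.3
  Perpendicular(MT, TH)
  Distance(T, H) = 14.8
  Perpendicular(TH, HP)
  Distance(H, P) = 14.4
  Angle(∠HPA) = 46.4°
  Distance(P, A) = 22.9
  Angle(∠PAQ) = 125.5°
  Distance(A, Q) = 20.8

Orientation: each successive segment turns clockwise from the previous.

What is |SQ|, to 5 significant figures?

49.251

S is at the origin; SM runs at 169.2° with length 27.5, so M = (-27.013, 5.1530). ∠SMT = 92.8° gives MT at 82.000° from the x-axis; with |MT| = 18.3, T = (-24.466, 23.275). The perpendicularity gives TH at right angles to MT, so TH runs at -8.0000°; with |TH| = 14.8, H = (-9.8101, 21.215). TH ⟂ HP, so HP runs at -98.000°; with |HP| = 14.4, P = (-11.814, 6.9553). ∠HPA = 46.4° gives PA at 128.40° from the x-axis; with |PA| = 22.9, A = (-26.038, 24.902). ∠PAQ = 125.5° gives AQ at 73.900° from the x-axis; with |AQ| = 20.8, Q = (-20.270, 44.886). Then |SQ| = |Q − S| = 49.251.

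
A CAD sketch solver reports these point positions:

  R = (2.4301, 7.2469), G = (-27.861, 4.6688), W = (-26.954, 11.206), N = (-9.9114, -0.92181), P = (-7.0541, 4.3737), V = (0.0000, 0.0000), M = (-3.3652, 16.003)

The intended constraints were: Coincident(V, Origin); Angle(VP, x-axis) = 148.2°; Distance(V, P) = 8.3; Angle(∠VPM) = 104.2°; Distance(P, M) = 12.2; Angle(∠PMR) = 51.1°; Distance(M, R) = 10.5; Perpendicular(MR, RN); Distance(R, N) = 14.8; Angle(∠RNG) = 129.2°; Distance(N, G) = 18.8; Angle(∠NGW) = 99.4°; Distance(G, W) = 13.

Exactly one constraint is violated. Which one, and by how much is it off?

Distance(G, W) = 13 — off by 6.40.

V = (0.00, 0.00) ✓; VP at 148.2° ✓; |VP| = 8.300 ✓; ∠VPM = 104.2° ✓; |PM| = 12.20 ✓; ∠PMR = 51.10° ✓; |MR| = 10.50 ✓; ∠(MR, RN) = 90.00° ✓; |RN| = 14.80 ✓; ∠RNG = 129.2° ✓; |NG| = 18.80 ✓; ∠NGW = 99.40° ✓; |GW| = 6.600 ✗.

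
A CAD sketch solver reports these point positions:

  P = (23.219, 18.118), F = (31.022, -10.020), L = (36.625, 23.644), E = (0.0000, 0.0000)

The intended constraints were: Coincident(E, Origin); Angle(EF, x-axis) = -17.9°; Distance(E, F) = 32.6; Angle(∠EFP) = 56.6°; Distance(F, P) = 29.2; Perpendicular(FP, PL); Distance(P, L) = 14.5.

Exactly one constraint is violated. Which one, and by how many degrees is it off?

Perpendicular(FP, PL) — off by 6.90°.

E = (0.00, 0.00) ✓; EF at -17.90° ✓; |EF| = 32.60 ✓; ∠EFP = 56.60° ✓; |FP| = 29.20 ✓; ∠(FP, PL) = 83.10° ✗; |PL| = 14.50 ✓.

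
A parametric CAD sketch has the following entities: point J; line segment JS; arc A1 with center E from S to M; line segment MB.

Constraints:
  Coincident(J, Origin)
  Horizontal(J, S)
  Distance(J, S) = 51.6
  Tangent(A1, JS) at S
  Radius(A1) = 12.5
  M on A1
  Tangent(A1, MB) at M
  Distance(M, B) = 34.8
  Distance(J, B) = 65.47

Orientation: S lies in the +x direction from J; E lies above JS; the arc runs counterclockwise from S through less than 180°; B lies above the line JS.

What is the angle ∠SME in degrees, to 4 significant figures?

29.04°

Checks: |EM| = 12.50 ✓; ∠(EM, MB) = 90.00° ✓; |MB| = 34.80 ✓; |JB| = 65.47 ✓.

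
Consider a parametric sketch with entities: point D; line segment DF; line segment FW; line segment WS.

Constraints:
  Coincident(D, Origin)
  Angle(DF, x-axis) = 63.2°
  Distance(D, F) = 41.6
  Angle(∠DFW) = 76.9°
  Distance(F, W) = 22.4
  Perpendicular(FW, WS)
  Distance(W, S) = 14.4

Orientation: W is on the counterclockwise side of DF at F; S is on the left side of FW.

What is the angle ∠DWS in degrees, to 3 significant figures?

17.8°

∠DFW = 76.9°, so FW runs at 63.2° + (180° − 76.9°) = 166° from the x-axis; with |FW| = 22.4, W = F + 22.4·(cos 166°, sin 166°) = (-3.01, 42.4). The perpendicularity gives WS at right angles to FW; with |WS| = 14.4 on the left of FW, S = W + 14.4·(-0.237, -0.972) = (-6.42, 28.4). Then cos ∠DWS = WD·WS / (|WD||WS|), giving 17.8°.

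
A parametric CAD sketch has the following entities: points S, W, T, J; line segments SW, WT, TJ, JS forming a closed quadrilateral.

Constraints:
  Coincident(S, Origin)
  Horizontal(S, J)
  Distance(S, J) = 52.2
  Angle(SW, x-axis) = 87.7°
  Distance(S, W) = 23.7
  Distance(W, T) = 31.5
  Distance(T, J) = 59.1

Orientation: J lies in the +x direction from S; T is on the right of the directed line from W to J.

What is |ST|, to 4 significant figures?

9.494

S is at the origin; S and J share the same y with |SJ| = 52.2 and J in +x, so J = (52.2, 0). SW runs at 87.7° with |SW| = 23.7, so W = (0.9511, 23.68). T is determined by |WT| = 31.5 and |TJ| = 59.1 together: it lies at the intersection of circle(W, 31.5) and circle(J, 59.1). With |WJ| = 56.46, the foot of the radical line on WJ is 6.082 from W and the perpendicular offset is √(31.5² − 6.082²) = 30.91. Taking the right-of-WJ solution: T = (-6.493, -6.927).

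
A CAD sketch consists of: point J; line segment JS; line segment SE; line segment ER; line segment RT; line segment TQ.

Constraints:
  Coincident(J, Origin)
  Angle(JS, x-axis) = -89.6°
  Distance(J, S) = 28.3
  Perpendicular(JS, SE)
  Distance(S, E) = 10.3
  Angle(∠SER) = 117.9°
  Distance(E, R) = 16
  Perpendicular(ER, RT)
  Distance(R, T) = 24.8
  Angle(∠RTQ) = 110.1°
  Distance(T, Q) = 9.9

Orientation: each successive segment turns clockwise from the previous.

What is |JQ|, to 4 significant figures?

14.70

The perpendicularity gives RT at right angles to ER, so RT runs at 28.30°; with |RT| = 24.8, T = (4.148, -2.526). ∠RTQ = 110.1° gives TQ at -41.60° from the x-axis; with |TQ| = 9.9, Q = (11.55, -9.099). Then |JQ| = |Q − J| = 14.70.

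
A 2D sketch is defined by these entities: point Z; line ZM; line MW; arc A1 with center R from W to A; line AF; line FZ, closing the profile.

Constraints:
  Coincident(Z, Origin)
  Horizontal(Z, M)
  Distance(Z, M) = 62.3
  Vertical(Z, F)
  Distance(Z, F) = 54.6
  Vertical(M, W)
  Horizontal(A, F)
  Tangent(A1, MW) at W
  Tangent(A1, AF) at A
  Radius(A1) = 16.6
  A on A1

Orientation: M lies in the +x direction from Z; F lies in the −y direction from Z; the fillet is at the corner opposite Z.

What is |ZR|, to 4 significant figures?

59.43

Z is at the origin; ZM is horizontal with |ZM| = 62.3 and M on the +x side, so M = (62.30, 0.000). ZF is vertical with |ZF| = 54.6 and F on the −y side, so F = (0.000, -54.60). The virtual corner opposite Z is at (62.30, -54.60). Since A1 is tangent to MW there, RW ⟂ MW and A1 meets AF tangentially, so RA is at right angles to AF, with radius 16.6, so the center R sits 16.6 in from both sides at R = (45.70, -38.00). Then |ZR| = |R − Z| = 59.43.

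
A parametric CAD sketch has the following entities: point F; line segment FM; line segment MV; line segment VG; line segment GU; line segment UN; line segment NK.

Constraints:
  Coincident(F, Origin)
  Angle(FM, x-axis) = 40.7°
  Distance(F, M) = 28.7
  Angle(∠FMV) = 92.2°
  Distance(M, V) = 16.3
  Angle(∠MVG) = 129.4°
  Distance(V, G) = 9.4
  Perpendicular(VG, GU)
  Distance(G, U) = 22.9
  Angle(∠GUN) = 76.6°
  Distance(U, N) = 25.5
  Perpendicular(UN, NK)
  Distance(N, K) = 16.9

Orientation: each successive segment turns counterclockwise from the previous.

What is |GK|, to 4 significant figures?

20.90

F is at the origin; FM runs at 40.7° with length 28.7, so M = (21.76, 18.72). ∠FMV = 92.2° gives MV at 128.5° from the x-axis; with |MV| = 16.3, V = (11.61, 31.47). ∠MVG = 129.4° gives VG at 179.1° from the x-axis; with |VG| = 9.4, G = (2.213, 31.62). VG is perpendicular to GU, so GU runs at -90.90°; with |GU| = 22.9, U = (1.853, 8.722). ∠GUN = 76.6° gives UN at 12.50° from the x-axis; with |UN| = 25.5, N = (26.75, 14.24). The perpendicularity gives NK at right angles to UN, so NK runs at 102.5°; with |NK| = 16.9, K = (23.09, 30.74). Then |GK| = |K − G| = 20.90.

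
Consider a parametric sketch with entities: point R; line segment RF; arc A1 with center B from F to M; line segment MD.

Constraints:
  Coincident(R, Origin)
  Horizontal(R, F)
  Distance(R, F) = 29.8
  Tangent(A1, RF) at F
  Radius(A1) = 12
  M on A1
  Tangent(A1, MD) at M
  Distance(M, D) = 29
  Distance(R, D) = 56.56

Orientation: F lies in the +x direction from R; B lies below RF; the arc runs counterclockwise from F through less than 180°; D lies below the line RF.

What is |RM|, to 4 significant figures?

27.78

R is at the origin; R and F share the same y with |RF| = 29.8 and F on the +x side, so F = (29.80, 0.000). Since A1 is tangent to RF there, BF ⟂ RF, so B = F + (0, -12) = (29.80, -12.00). Since BM ⟂ MD (tangency), |BD| = √(12.0² + 29.0²) = 31.38 regardless of where M sits on A1. So D lies on both circle(R, 56.56) and circle(B, 31.38); the below-RF intersection is D = (37.37, -42.46). M is the foot of the tangent from D: M = (20.15, -19.13).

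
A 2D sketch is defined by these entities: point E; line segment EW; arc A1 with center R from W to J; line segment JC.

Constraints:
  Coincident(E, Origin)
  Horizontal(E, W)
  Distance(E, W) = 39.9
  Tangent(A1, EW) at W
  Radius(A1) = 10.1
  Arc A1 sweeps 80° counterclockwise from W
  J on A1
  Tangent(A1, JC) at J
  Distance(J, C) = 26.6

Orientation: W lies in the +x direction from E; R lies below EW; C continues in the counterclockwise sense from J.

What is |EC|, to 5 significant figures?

42.837

E is at the origin; EW is horizontal with |EW| = 39.9 and W on the +x side, so W = (39.900, 0.0000). The tangent condition forces RW to be normal to EW, so R = W + (0, -10.1) = (39.900, -10.100). On A1, W sits at bearing 90° from R; an 80° counterclockwise sweep puts J at bearing 170°, so J = R + 10.1·(cos 170°, sin 170°) = (29.953, -8.3462). Since A1 is tangent to JC there, RJ ⟂ JC, so JC runs along (−sin 170°, cos 170°); with |JC| = 26.6, C = (25.334, -34.542). Then |EC| = |C − E| = 42.837.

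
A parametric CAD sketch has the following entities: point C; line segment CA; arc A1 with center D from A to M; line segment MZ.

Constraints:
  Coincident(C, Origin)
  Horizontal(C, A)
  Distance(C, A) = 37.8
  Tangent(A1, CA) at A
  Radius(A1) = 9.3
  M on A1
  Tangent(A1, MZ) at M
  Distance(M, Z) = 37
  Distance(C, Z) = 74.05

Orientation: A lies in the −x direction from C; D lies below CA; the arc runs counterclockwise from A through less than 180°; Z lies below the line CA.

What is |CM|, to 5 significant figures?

46.104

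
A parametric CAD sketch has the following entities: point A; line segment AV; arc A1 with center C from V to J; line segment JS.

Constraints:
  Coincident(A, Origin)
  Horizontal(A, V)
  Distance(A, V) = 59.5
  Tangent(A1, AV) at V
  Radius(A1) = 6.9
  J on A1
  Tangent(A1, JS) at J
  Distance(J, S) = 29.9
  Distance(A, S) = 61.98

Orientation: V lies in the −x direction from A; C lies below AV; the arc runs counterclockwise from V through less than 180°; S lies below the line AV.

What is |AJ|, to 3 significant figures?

66.3

Checks: |CJ| = 6.900 ✓; ∠(CJ, JS) = 90.00° ✓; |JS| = 29.90 ✓; |AS| = 61.98 ✓.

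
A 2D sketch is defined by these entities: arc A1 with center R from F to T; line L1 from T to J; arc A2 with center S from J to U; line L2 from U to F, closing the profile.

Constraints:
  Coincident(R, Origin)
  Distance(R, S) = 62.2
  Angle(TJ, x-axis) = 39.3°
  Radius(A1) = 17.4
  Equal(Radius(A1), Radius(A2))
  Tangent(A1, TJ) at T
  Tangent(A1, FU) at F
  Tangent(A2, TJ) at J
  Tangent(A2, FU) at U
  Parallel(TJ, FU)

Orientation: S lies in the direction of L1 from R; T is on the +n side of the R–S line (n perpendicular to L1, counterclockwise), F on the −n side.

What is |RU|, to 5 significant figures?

64.588

The slot axis is L1's direction at 39.3°, so u = (cos 39.3°, sin 39.3°) = (0.77384, 0.63338) and n = (−sin 39.3°, cos 39.3°) = (-0.63338, 0.77384). R is at the origin and S lies 62.2 along u from R, so S = 62.2·u = (48.133, 39.396). Tangency of A1 to both parallel lines with radius 17.4 puts T and F at R ± 17.4·n: T = (-11.021, 13.465), F = (11.021, -13.465). Equal radii place J and U the same way about S: J = S + 17.4·n = (37.112, 52.861), U = S − 17.4·n = (59.154, 25.931). Then |RU| = |U − R| = 64.588.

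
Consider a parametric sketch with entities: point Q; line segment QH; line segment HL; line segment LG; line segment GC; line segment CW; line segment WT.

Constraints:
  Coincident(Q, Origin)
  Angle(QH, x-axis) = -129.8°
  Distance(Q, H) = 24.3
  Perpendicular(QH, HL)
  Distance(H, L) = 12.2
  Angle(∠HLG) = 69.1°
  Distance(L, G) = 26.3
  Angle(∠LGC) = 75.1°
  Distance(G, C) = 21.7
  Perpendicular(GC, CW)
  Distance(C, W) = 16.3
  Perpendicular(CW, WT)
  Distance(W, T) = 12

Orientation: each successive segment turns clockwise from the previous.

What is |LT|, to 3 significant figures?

9.58

Q is at the origin; QH runs at -129.8° with length 24.3, so H = (-15.6, -18.7). QH ⟂ HL, so HL runs at 140°; with |HL| = 12.2, L = (-24.9, -10.9). ∠HLG = 69.1° gives LG at 29.3° from the x-axis; with |LG| = 26.3, G = (-1.99, 2.01). ∠LGC = 75.1° gives GC at -75.6° from the x-axis; with |GC| = 21.7, C = (3.40, -19.0). GC ⟂ CW, so CW runs at -166°; with |CW| = 16.3, W = (-12.4, -23.1). CW is perpendicular to WT, so WT runs at 104°; with |WT| = 12.0, T = (-15.4, -11.4). Then |LT| = |T − L| = 9.58.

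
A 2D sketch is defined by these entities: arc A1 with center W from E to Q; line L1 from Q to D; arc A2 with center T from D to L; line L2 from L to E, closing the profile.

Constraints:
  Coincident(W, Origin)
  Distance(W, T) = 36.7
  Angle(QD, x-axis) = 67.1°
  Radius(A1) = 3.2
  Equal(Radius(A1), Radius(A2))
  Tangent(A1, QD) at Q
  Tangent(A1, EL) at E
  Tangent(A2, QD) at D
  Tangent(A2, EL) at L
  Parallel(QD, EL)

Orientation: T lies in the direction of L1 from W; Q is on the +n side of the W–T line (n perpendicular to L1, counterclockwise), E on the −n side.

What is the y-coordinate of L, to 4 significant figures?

32.56

The slot axis is L1's direction at 67.1°, so u = (cos 67.1°, sin 67.1°) = (0.3891, 0.9212) and n = (−sin 67.1°, cos 67.1°) = (-0.9212, 0.3891). W is at the origin and T lies 36.7 along u from W, so T = 36.7·u = (14.28, 33.81). Tangency of A1 to both parallel lines with radius 3.2 puts Q and E at W ± 3.2·n: Q = (-2.948, 1.245), E = (2.948, -1.245). Equal radii place D and L the same way about T: D = T + 3.2·n = (11.33, 35.05), L = T − 3.2·n = (17.23, 32.56). So L.y = 32.56.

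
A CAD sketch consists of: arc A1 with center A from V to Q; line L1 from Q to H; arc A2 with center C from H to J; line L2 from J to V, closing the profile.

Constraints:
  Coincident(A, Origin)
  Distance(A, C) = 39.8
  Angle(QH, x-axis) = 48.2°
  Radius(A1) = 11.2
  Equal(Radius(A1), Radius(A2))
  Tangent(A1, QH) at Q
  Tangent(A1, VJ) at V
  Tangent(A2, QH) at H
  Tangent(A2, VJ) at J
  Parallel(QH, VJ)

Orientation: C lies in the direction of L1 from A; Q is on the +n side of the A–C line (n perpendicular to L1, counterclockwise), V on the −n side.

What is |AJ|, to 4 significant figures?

41.35

The slot axis is L1's direction at 48.2°, so u = (cos 48.2°, sin 48.2°) = (0.6665, 0.7455) and n = (−sin 48.2°, cos 48.2°) = (-0.7455, 0.6665). A is at the origin and C lies 39.8 along u from A, so C = 39.8·u = (26.53, 29.67). Tangency of A1 to both parallel lines with radius 11.2 puts Q and V at A ± 11.2·n: Q = (-8.349, 7.465), V = (8.349, -7.465). Equal radii place H and J the same way about C: H = C + 11.2·n = (18.18, 37.14), J = C − 11.2·n = (34.88, 22.20). Then |AJ| = |J − A| = 41.35.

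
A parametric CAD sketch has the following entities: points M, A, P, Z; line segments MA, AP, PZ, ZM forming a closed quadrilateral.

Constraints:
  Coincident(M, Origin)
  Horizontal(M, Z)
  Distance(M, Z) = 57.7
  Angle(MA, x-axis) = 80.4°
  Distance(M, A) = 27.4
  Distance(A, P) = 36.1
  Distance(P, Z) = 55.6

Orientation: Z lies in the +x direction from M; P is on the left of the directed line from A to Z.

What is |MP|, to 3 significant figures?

59.4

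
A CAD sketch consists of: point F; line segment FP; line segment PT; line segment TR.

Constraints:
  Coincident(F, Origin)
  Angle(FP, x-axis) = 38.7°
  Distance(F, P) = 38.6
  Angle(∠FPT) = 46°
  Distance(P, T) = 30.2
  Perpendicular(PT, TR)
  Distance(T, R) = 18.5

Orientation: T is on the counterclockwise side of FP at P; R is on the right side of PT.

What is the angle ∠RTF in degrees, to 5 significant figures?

173.05°

F is at the origin; FP runs at 38.7° with length 38.6, so P = 38.6·(cos 38.7°, sin 38.7°) = (30.125, 24.134). ∠FPT = 46.0°, so PT runs at 38.7° + (180° − 46.0°) = 172.70° from the x-axis; with |PT| = 30.2, T = P + 30.2·(cos 172.70°, sin 172.70°) = (0.16940, 27.972). The perpendicularity gives TR at right angles to PT; with |TR| = 18.5 on the right of PT, R = T + 18.5·(0.12706, 0.99189) = (2.5201, 46.322). Then cos ∠RTF = TR·TF / (|TR||TF|), giving 173.05°.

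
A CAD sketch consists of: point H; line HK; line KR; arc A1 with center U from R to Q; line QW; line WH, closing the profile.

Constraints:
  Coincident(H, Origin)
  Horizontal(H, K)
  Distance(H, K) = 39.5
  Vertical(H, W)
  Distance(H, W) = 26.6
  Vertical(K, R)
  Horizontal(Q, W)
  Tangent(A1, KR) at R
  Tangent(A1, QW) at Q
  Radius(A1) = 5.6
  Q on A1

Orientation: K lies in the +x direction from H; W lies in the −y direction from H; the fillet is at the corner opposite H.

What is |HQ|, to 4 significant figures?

43.09

The virtual corner opposite H is at (39.50, -26.60). The tangent condition forces UR to be normal to KR and tangency of A1 to QW means the radius UQ is perpendicular to QW, with radius 5.6, so the center U sits 5.6 in from both sides at U = (33.90, -21.00). That places the tangent points at R = (39.50, -21.00) on KR and Q = (33.90, -26.60) on QW. Then |HQ| = |Q − H| = 43.09.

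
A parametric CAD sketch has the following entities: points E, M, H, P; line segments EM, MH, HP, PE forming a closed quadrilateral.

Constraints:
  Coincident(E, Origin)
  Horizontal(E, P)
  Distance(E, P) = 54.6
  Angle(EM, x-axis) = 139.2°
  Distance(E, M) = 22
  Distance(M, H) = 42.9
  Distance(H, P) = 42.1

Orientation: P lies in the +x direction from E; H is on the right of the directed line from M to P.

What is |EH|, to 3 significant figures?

20.9

E is at the origin; EP is horizontal with |EP| = 54.6 and P in +x, so P = (54.6, 0). EM runs at 139.2° with |EM| = 22.0, so M = (-16.7, 14.4). H is determined by |MH| = 42.9 and |HP| = 42.1 together: it lies at the intersection of circle(M, 42.9) and circle(P, 42.1). With |MP| = 72.7, the foot of the radical line on MP is 36.8 from M and the perpendicular offset is √(42.9² − 36.8²) = 22.0. Taking the right-of-MP solution: H = (15.1, -14.5).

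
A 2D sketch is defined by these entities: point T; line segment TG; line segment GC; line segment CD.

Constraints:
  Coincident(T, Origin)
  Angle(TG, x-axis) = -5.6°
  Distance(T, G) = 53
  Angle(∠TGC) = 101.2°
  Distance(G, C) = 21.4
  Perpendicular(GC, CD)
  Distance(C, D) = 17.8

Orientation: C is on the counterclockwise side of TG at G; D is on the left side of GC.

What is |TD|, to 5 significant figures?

46.621

T is at the origin; TG runs at -5.6° with length 53.0, so G = 53.0·(cos -5.6°, sin -5.6°) = (52.747, -5.1719). ∠TGC = 101.2°, so GC runs at -5.6° + (180° − 101.2°) = 73.200° from the x-axis; with |GC| = 21.4, C = G + 21.4·(cos 73.200°, sin 73.200°) = (58.932, 15.315). GC is perpendicular to CD; with |CD| = 17.8 on the left of GC, D = C + 17.8·(-0.95732, 0.28903) = (41.892, 20.460). Then |TD| = |D − T| = 46.621.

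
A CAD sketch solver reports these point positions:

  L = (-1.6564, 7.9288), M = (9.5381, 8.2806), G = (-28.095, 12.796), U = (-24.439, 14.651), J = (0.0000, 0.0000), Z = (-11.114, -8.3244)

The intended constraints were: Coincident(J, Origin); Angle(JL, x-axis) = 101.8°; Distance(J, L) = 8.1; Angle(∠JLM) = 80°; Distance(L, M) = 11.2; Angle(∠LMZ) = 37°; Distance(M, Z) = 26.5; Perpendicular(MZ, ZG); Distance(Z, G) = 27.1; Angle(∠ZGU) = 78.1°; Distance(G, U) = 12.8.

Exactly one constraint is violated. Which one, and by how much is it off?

Distance(G, U) = 12.8 — off by 8.70.

J = (0.00, 0.00) ✓; JL at 101.8° ✓; |JL| = 8.100 ✓; ∠JLM = 80.00° ✓; |LM| = 11.20 ✓; ∠LMZ = 37.00° ✓; |MZ| = 26.50 ✓; ∠(MZ, ZG) = 90.00° ✓; |ZG| = 27.10 ✓; ∠ZGU = 78.10° ✓; |GU| = 4.100 ✗.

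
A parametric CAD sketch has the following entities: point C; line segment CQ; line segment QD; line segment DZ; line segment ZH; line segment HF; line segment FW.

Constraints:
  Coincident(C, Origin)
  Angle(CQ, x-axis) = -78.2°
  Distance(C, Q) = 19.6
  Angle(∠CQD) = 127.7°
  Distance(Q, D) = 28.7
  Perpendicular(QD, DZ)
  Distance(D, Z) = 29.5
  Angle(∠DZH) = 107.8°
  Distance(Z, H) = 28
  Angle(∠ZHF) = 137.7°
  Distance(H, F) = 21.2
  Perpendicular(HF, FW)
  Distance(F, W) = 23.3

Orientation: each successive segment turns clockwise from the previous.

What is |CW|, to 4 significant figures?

8.644

C is at the origin; CQ runs at -78.2° with length 19.6, so Q = (4.008, -19.19). ∠CQD = 127.7° gives QD at -130.5° from the x-axis; with |QD| = 28.7, D = (-14.63, -41.01). QD ⟂ DZ, so DZ runs at 139.5°; with |DZ| = 29.5, Z = (-37.06, -21.85). ∠DZH = 107.8° gives ZH at 67.30° from the x-axis; with |ZH| = 28.0, H = (-26.26, 3.980). ∠ZHF = 137.7° gives HF at 25.00° from the x-axis; with |HF| = 21.2, F = (-7.044, 12.94). HF is perpendicular to FW, so FW runs at -65.00°; with |FW| = 23.3, W = (2.803, -8.177). Then |CW| = |W − C| = 8.644.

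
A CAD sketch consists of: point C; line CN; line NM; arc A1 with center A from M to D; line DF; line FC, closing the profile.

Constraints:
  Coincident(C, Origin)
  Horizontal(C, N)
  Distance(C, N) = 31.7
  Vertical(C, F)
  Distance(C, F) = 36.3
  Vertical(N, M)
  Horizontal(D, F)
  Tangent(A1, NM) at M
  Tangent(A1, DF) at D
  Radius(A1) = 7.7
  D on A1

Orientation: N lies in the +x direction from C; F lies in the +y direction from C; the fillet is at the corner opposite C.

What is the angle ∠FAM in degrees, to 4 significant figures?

162.2°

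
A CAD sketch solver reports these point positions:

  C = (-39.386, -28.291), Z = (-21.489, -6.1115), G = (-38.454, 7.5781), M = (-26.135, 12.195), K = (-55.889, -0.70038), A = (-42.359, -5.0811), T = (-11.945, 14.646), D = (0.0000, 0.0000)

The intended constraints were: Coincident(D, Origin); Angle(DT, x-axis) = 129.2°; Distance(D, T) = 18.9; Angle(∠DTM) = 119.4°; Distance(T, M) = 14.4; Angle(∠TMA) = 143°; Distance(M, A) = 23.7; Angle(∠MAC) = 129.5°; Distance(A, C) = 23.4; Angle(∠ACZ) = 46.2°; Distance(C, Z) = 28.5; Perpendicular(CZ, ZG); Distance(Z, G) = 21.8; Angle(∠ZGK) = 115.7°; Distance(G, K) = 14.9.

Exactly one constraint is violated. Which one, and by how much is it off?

Distance(G, K) = 14.9 — off by 4.40.

D = (0.00, 0.00) ✓; DT at 129.2° ✓; |DT| = 18.90 ✓; ∠DTM = 119.4° ✓; |TM| = 14.40 ✓; ∠TMA = 143.0° ✓; |MA| = 23.70 ✓; ∠MAC = 129.5° ✓; |AC| = 23.40 ✓; ∠ACZ = 46.20° ✓; |CZ| = 28.50 ✓; ∠(CZ, ZG) = 90.00° ✓; |ZG| = 21.80 ✓; ∠ZGK = 115.7° ✓; |GK| = 19.30 ✗.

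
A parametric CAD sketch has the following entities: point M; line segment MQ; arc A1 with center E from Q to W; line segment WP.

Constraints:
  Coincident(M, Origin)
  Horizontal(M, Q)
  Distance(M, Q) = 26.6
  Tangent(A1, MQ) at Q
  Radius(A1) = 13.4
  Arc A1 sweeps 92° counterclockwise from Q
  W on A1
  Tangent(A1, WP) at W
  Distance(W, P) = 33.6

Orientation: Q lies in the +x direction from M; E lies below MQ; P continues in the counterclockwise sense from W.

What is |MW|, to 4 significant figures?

19.15

M is at the origin; M and Q share the same y with |MQ| = 26.6 and Q on the +x side, so Q = (26.60, 0.000). A1 meets MQ tangentially, so EQ is at right angles to MQ, so E = Q + (0, -13.4) = (26.60, -13.40). On A1, Q sits at bearing 90° from E; a 92° counterclockwise sweep puts W at bearing 182°, so W = E + 13.4·(cos 182°, sin 182°) = (13.21, -13.87). Then |MW| = |W − M| = 19.15.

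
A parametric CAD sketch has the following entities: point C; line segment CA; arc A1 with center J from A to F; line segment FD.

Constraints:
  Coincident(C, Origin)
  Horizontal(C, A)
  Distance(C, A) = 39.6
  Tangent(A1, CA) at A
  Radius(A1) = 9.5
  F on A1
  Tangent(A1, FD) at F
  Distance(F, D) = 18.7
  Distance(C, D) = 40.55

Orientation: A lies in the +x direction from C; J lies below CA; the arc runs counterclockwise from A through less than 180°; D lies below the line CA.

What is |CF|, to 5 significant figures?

31.472

C is at the origin; CA is horizontal with |CA| = 39.6 and A on the +x side, so A = (39.600, 0.0000). Tangency of A1 to CA means the radius JA is perpendicular to CA, so J = A + (0, -9.5) = (39.600, -9.5000). Since JF ⟂ FD (tangency), |JD| = √(9.5² + 18.7²) = 20.975 regardless of where F sits on A1. So D lies on both circle(C, 40.55) and circle(J, 20.975); the below-CA intersection is D = (29.462, -27.862). F is the foot of the tangent from D: F = (30.106, -9.1731).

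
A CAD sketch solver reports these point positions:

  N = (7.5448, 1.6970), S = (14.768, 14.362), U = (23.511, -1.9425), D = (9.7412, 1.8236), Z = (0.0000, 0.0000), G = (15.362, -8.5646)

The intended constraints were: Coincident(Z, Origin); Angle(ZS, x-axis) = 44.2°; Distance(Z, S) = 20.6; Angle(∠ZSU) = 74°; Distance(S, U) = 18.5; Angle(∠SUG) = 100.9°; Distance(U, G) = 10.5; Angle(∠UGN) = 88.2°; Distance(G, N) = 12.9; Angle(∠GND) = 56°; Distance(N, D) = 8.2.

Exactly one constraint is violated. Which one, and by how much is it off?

Distance(N, D) = 8.2 — off by 6.00.

Z = (0.00, 0.00) ✓; ZS at 44.20° ✓; |ZS| = 20.60 ✓; ∠ZSU = 74.00° ✓; |SU| = 18.50 ✓; ∠SUG = 100.9° ✓; |UG| = 10.50 ✓; ∠UGN = 88.20° ✓; |GN| = 12.90 ✓; ∠GND = 56.00° ✓; |ND| = 2.200 ✗.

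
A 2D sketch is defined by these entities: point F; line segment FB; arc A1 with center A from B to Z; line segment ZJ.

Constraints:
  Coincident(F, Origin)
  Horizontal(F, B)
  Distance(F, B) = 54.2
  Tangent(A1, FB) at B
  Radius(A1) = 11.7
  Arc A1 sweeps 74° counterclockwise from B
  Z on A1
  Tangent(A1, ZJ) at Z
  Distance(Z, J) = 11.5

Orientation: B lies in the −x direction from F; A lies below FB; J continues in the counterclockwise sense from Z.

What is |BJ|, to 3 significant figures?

24.3

F is at the origin; F and B share the same y with |FB| = 54.2 and B on the −x side, so B = (-54.2, 0.00). Since A1 is tangent to FB there, AB ⟂ FB, so A = B + (0, -11.7) = (-54.2, -11.7). On A1, B sits at bearing 90° from A; a 74° counterclockwise sweep puts Z at bearing 164°, so Z = A + 11.7·(cos 164°, sin 164°) = (-65.4, -8.48). The tangent condition forces AZ to be normal to ZJ, so ZJ runs along (−sin 164°, cos 164°); with |ZJ| = 11.5, J = (-68.6, -19.5). Then |BJ| = |J − B| = 24.3.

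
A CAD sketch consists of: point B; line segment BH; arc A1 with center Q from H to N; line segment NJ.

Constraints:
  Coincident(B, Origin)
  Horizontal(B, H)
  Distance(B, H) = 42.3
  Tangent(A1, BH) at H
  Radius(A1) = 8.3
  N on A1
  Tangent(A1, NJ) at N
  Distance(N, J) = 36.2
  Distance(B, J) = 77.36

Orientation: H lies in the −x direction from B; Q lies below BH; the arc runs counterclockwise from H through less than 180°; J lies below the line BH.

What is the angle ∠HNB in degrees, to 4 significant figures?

23.35°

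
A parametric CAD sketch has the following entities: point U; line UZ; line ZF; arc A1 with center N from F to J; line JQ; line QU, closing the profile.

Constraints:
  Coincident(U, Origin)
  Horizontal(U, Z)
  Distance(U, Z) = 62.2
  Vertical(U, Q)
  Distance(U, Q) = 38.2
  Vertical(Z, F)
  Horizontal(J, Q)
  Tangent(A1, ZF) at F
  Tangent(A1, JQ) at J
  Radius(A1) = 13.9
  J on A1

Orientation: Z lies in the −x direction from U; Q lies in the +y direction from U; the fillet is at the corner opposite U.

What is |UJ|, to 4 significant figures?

61.58

U is at the origin; UZ is horizontal with |UZ| = 62.2 and Z on the −x side, so Z = (-62.20, 0.000). UQ is vertical with |UQ| = 38.2 and Q on the +y side, so Q = (0.000, 38.20). The virtual corner opposite U is at (-62.20, 38.20). The tangent condition forces NF to be normal to ZF and A1 meets JQ tangentially, so NJ is at right angles to JQ, with radius 13.9, so the center N sits 13.9 in from both sides at N = (-48.30, 24.30). That places the tangent points at F = (-62.20, 24.30) on ZF and J = (-48.30, 38.20) on JQ. Then |UJ| = |J − U| = 61.58.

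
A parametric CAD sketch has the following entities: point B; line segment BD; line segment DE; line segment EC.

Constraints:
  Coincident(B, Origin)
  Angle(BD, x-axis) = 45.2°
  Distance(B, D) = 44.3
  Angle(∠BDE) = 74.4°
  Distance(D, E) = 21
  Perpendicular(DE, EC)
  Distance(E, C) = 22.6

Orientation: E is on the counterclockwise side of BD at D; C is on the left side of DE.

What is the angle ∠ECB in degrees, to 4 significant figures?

155.6°

∠BDE = 74.4°, so DE runs at 45.2° + (180° − 74.4°) = 150.8° from the x-axis; with |DE| = 21.0, E = D + 21.0·(cos 150.8°, sin 150.8°) = (12.88, 41.68). DE ⟂ EC; with |EC| = 22.6 on the left of DE, C = E + 22.6·(-0.4879, -0.8729) = (1.858, 21.95). Then cos ∠ECB = CE·CB / (|CE||CB|), giving 155.6°.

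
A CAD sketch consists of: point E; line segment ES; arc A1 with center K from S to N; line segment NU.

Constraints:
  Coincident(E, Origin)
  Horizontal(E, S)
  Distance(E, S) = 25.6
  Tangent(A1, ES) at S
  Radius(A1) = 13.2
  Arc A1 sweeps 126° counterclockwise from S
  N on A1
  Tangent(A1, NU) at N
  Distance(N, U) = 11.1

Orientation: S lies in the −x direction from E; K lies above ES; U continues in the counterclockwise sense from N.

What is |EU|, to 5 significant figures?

36.827

E is at the origin; ES is horizontal with |ES| = 25.6 and S on the −x side, so S = (-25.600, 0.0000). Tangency of A1 to ES means the radius KS is perpendicular to ES, so K = S + (0, 13.2) = (-25.600, 13.200). On A1, S sits at bearing -90° from K; a 126° counterclockwise sweep puts N at bearing 36°, so N = K + 13.2·(cos 36°, sin 36°) = (-14.921, 20.959). The tangent condition forces KN to be normal to NU, so NU runs along (−sin 36°, cos 36°); with |NU| = 11.1, U = (-21.445, 29.939). Then |EU| = |U − E| = 36.827.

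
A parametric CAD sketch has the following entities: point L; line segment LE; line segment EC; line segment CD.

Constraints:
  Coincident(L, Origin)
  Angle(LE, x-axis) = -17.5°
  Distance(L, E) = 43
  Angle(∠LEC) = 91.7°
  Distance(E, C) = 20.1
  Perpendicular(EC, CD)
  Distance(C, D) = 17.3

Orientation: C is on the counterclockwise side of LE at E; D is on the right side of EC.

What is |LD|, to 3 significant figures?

64.0

L is at the origin; LE runs at -17.5° with length 43.0, so E = 43.0·(cos -17.5°, sin -17.5°) = (41.0, -12.9). ∠LEC = 91.7°, so EC runs at -17.5° + (180° − 91.7°) = 70.8° from the x-axis; with |EC| = 20.1, C = E + 20.1·(cos 70.8°, sin 70.8°) = (47.6, 6.05). The perpendicularity gives CD at right angles to EC; with |CD| = 17.3 on the right of EC, D = C + 17.3·(0.944, -0.329) = (64.0, 0.362). Then |LD| = |D − L| = 64.0.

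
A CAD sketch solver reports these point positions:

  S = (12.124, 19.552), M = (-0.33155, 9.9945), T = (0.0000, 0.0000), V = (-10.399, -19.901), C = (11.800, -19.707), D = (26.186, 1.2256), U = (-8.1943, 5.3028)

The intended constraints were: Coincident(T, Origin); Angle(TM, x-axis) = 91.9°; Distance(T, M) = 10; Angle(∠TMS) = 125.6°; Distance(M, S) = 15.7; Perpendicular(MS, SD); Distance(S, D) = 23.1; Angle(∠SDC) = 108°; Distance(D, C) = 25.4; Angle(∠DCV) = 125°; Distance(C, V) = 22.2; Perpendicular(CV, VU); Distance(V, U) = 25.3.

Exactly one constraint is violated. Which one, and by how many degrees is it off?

Perpendicular(CV, VU) — off by 5.50°.

T = (0.00, 0.00) ✓; TM at 91.90° ✓; |TM| = 10.00 ✓; ∠TMS = 125.6° ✓; |MS| = 15.70 ✓; ∠(MS, SD) = 90.00° ✓; |SD| = 23.10 ✓; ∠SDC = 108.0° ✓; |DC| = 25.40 ✓; ∠DCV = 125.0° ✓; |CV| = 22.20 ✓; ∠(CV, VU) = 95.50° ✗; |VU| = 25.30 ✓.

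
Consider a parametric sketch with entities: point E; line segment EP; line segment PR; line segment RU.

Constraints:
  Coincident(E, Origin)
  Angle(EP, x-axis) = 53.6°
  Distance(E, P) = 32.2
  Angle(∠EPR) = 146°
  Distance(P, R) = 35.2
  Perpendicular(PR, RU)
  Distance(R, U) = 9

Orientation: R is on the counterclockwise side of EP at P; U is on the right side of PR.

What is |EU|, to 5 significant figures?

67.530

E is at the origin; EP runs at 53.6° with length 32.2, so P = 32.2·(cos 53.6°, sin 53.6°) = (19.108, 25.918). ∠EPR = 146.0°, so PR runs at 53.6° + (180° − 146.0°) = 87.600° from the x-axis; with |PR| = 35.2, R = P + 35.2·(cos 87.600°, sin 87.600°) = (20.582, 61.087). PR ⟂ RU; with |RU| = 9.0 on the right of PR, U = R + 9.0·(0.99912, -0.041876) = (29.574, 60.710). Then |EU| = |U − E| = 67.530.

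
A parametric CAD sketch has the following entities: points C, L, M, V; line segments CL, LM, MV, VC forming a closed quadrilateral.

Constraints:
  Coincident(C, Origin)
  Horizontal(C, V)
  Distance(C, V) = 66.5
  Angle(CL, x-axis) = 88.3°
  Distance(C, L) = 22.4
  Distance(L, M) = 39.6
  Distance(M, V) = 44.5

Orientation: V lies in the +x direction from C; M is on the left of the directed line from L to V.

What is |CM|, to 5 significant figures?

51.590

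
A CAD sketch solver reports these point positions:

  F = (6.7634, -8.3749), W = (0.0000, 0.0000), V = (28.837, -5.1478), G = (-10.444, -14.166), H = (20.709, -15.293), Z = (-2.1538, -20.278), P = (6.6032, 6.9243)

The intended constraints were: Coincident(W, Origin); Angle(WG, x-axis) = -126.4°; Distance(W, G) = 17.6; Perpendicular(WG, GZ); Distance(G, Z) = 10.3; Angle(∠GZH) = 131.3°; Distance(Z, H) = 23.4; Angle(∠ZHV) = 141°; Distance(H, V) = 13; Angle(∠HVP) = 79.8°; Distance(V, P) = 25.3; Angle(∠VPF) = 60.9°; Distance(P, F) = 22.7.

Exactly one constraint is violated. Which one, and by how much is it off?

Distance(P, F) = 22.7 — off by 7.40.

W = (0.00, 0.00) ✓; WG at -126.4° ✓; |WG| = 17.60 ✓; ∠(WG, GZ) = 90.00° ✓; |GZ| = 10.30 ✓; ∠GZH = 131.3° ✓; |ZH| = 23.40 ✓; ∠ZHV = 141.0° ✓; |HV| = 13.00 ✓; ∠HVP = 79.80° ✓; |VP| = 25.30 ✓; ∠VPF = 60.90° ✓; |PF| = 15.30 ✗.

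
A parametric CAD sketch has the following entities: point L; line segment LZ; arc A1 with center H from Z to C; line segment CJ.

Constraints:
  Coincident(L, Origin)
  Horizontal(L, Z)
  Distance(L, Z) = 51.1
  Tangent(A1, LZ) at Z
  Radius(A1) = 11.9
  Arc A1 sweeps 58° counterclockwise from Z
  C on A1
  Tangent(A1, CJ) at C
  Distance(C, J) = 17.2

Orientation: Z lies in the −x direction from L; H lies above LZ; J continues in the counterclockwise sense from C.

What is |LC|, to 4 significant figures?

41.39

L is at the origin; L and Z share the same y with |LZ| = 51.1 and Z on the −x side, so Z = (-51.10, 0.000). The tangent condition forces HZ to be normal to LZ, so H = Z + (0, 11.9) = (-51.10, 11.90). On A1, Z sits at bearing -90° from H; a 58° counterclockwise sweep puts C at bearing -32°, so C = H + 11.9·(cos -32°, sin -32°) = (-41.01, 5.594). Then |LC| = |C − L| = 41.39.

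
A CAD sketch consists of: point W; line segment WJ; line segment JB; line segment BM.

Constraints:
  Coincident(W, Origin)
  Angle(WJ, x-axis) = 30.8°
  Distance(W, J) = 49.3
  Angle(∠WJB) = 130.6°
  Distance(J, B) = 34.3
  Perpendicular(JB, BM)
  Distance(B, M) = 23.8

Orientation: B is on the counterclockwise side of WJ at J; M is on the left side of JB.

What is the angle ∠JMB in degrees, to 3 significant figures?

55.2°

W is at the origin; WJ runs at 30.8° with length 49.3, so J = 49.3·(cos 30.8°, sin 30.8°) = (42.3, 25.2). ∠WJB = 130.6°, so JB runs at 30.8° + (180° − 130.6°) = 80.2° from the x-axis; with |JB| = 34.3, B = J + 34.3·(cos 80.2°, sin 80.2°) = (48.2, 59.0). JB ⟂ BM; with |BM| = 23.8 on the left of JB, M = B + 23.8·(-0.985, 0.170) = (24.7, 63.1). Then cos ∠JMB = MJ·MB / (|MJ||MB|), giving 55.2°.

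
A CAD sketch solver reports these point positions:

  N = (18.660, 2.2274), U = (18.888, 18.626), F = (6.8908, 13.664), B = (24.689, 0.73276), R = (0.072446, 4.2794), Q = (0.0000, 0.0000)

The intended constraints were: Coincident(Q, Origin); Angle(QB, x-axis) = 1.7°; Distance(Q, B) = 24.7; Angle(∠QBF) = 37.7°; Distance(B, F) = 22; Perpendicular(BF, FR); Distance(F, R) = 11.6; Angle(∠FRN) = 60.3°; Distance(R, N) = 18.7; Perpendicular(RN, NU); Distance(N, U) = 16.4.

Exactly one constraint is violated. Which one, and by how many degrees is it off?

Perpendicular(RN, NU) — off by 5.50°.

Q = (0.00, 0.00) ✓; QB at 1.700° ✓; |QB| = 24.70 ✓; ∠QBF = 37.70° ✓; |BF| = 22.00 ✓; ∠(BF, FR) = 90.00° ✓; |FR| = 11.60 ✓; ∠FRN = 60.30° ✓; |RN| = 18.70 ✓; ∠(RN, NU) = 95.50° ✗; |NU| = 16.40 ✓.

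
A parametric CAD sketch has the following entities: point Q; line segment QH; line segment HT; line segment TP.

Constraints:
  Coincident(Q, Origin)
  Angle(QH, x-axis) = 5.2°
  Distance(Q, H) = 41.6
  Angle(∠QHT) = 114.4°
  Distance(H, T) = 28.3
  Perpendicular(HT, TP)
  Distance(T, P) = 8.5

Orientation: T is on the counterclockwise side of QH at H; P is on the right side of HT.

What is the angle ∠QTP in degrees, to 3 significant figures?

130°

Q is at the origin; QH runs at 5.2° with length 41.6, so H = 41.6·(cos 5.2°, sin 5.2°) = (41.4, 3.77). ∠QHT = 114.4°, so HT runs at 5.2° + (180° − 114.4°) = 70.8° from the x-axis; with |HT| = 28.3, T = H + 28.3·(cos 70.8°, sin 70.8°) = (50.7, 30.5). The perpendicularity gives TP at right angles to HT; with |TP| = 8.5 on the right of HT, P = T + 8.5·(0.944, -0.329) = (58.8, 27.7). Then cos ∠QTP = TQ·TP / (|TQ||TP|), giving 130°.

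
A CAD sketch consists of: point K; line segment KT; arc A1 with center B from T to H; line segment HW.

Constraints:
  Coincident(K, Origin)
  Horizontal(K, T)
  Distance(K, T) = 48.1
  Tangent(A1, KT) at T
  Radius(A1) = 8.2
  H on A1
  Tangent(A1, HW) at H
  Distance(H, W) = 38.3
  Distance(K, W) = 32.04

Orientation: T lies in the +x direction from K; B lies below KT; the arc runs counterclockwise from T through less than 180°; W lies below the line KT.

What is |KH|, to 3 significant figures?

42.5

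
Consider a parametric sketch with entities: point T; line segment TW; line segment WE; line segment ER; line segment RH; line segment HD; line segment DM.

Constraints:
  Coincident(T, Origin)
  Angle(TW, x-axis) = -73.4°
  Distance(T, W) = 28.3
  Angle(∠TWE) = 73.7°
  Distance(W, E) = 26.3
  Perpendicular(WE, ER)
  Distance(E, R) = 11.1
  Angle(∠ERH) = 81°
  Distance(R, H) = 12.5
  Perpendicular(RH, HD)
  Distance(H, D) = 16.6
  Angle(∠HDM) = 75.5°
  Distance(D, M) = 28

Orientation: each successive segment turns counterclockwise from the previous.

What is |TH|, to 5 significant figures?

18.994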